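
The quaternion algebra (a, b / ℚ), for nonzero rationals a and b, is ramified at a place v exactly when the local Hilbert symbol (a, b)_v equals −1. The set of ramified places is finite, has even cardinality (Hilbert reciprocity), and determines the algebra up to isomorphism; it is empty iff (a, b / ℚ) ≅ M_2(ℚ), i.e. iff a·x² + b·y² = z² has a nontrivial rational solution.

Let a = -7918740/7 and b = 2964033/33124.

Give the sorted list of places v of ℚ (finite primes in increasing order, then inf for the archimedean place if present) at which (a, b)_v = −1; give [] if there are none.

(a, b) ≡ (-1539755, 36593) mod (ℚ^×)²; places V = {2, 3, 5, 7, 13, 23, 29, 37, 41, 43, ∞}.
(a,b)_3: α=2, u≡1; β=4, v≡2 (mod 3); (1|3)=+1, (2|3)=-1; sign (−1)^0·+1^4·-1^2 = +1.
(a,b)_41: α=1, u≡25; β=0, v≡36 (mod 41); (25|41)=+1, (36|41)=+1; sign (−1)^0·+1^0·+1^1 = +1.
(a,b)_5: α=1, u≡1; β=0, v≡2 (mod 5); (1|5)=+1, (2|5)=-1; sign (−1)^0·+1^0·-1^1 = -1.
(a,b)_43: α=0, u≡20; β=1, v≡37 (mod 43); (20|43)=-1, (37|43)=-1; sign (−1)^0·-1^1·-1^0 = -1.
(a,b)_13: α=0, u≡4; β=-2, v≡7 (mod 13); (4|13)=+1, (7|13)=-1; sign (−1)^0·+1^-2·-1^0 = +1.
(a,b)_37: α=1, u≡30; β=1, v≡21 (mod 37); (30|37)=+1, (21|37)=+1; sign (−1)^0·+1^1·+1^1 = +1.
(a,b)_∞: sgn(-1539755)=−, sgn(36593)=+, so +1.
(a,b)_2: α=2, β=-2; u≡5, v≡1 (mod 8); ε(u)ε(v)=0·0, αω(v)=2·0, βω(u)=-2·1; sum ≡ 0  ⇒  +1.
(a,b)_23: α=0, u≡13; β=1, v≡12 (mod 23); (13|23)=+1, (12|23)=+1; sign (−1)^0·+1^1·+1^0 = +1.
(a,b)_29: α=1, u≡13; β=0, v≡5 (mod 29); (13|29)=+1, (5|29)=+1; sign (−1)^0·+1^0·+1^1 = +1.
(a,b)_7: α=-1, u≡3; β=-2, v≡4 (mod 7); (3|7)=-1, (4|7)=+1; sign (−1)^0·-1^-2·+1^-1 = +1.
|Ram(-1539755, 36593)| = 2, even; anisotropic at {5, 43}.

[5, 43]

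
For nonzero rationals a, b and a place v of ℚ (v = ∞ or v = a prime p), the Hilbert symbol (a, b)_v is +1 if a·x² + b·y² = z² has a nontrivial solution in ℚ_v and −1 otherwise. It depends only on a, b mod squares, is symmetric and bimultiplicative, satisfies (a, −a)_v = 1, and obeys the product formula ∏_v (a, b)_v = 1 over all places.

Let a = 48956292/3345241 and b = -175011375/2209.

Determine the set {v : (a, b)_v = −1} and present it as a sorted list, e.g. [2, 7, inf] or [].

[3, 5, 7, 19]

Mod squares: a ≡ 33, b ≡ -57855. Check v ∈ {∞, 2, 3, 5, 7, 11, 19, 29, 31, 47, 59}.
v=3: a=3^3·(≡2), b=3^1·(≡2) mod 3; (2|3)=-1, (2|3)=-1; (−1)^{3·1·1}·(-1)^1·(-1)^3 = -1.
v=19: a=19^0·(≡3), b=19^1·(≡15) mod 19; (3|19)=-1, (15|19)=-1; (−1)^{0·1·9}·(-1)^1·(-1)^0 = -1.
v=11: a=11^1·(≡3), b=11^2·(≡9) mod 11; (3|11)=+1, (9|11)=+1; (−1)^{1·2·5}·(+1)^2·(+1)^1 = +1.
v=47: a=47^0·(≡33), b=47^-2·(≡34) mod 47; (33|47)=-1, (34|47)=+1; (−1)^{0·-2·23}·(-1)^-2·(+1)^0 = +1.
v=2: v_2(a)=2, v_2(b)=0; units ≡ 1, 1 (mod 8); ε·ε+αω+βω = 0·0+2·0+0·0 ≡ 0  ⇒  (a,b)_2 = +1.
v=29: a=29^2·(≡24), b=29^1·(≡5) mod 29; (24|29)=+1, (5|29)=+1; (−1)^{2·1·14}·(+1)^1·(+1)^2 = +1.
v=7: a=7^2·(≡3), b=7^1·(≡4) mod 7; (3|7)=-1, (4|7)=+1; (−1)^{2·1·3}·(-1)^1·(+1)^2 = -1.
v=∞: 33 > 0 and -57855 < 0  ⇒  (a,b)_∞ = +1.
v=59: a=59^-2·(≡37), b=59^0·(≡42) mod 59; (37|59)=-1, (42|59)=-1; (−1)^{-2·0·29}·(-1)^0·(-1)^-2 = +1.
v=5: a=5^0·(≡2), b=5^3·(≡1) mod 5; (2|5)=-1, (1|5)=+1; (−1)^{0·3·2}·(-1)^3·(+1)^0 = -1.
v=31: a=31^-2·(≡18), b=31^0·(≡3) mod 31; (18|31)=+1, (3|31)=-1; (−1)^{-2·0·15}·(+1)^0·(-1)^-2 = +1.
|Ram(33, -57855)| = 4, even; anisotropic at {3, 5, 7, 19}.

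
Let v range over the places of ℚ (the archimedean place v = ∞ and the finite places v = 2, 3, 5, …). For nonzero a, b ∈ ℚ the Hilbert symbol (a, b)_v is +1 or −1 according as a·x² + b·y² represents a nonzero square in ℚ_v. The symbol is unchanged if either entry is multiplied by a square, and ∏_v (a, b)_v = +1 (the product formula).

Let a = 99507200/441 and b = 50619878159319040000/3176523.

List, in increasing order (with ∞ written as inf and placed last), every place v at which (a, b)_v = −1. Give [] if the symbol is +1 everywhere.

[2, 3]

(a, b) ≡ (23, 3) mod (ℚ^×)²; places V = {2, 3, 5, 7, 11, 13, 23, ∞}.
(a,b)_∞: sgn(23)=+, sgn(3)=+, so +1.
(a,b)_11: α=0, u≡1; β=2, v≡5 (mod 11); (1|11)=+1, (5|11)=+1; sign (−1)^0·+1^2·+1^0 = +1.
(a,b)_5: α=2, u≡3; β=4, v≡3 (mod 5); (3|5)=-1, (3|5)=-1; sign (−1)^0·-1^4·-1^2 = +1.
(a,b)_3: α=-2, u≡2; β=-3, v≡1 (mod 3); (2|3)=-1, (1|3)=+1; sign (−1)^0·-1^-3·+1^-2 = -1.
(a,b)_7: α=-2, u≡1; β=-6, v≡5 (mod 7); (1|7)=+1, (5|7)=-1; sign (−1)^0·+1^-6·-1^-2 = +1.
(a,b)_13: α=2, u≡9; β=6, v≡10 (mod 13); (9|13)=+1, (10|13)=+1; sign (−1)^0·+1^6·+1^2 = +1.
(a,b)_2: α=10, β=18; u≡7, v≡3 (mod 8); ε(u)ε(v)=1·1, αω(v)=10·1, βω(u)=18·0; sum ≡ 1  ⇒  -1.
(a,b)_23: α=1, u≡2; β=2, v≡2 (mod 23); (2|23)=+1, (2|23)=+1; sign (−1)^0·+1^2·+1^1 = +1.
Ram(23, 3) = {2, 3}; no ℚ_2-point on the conic.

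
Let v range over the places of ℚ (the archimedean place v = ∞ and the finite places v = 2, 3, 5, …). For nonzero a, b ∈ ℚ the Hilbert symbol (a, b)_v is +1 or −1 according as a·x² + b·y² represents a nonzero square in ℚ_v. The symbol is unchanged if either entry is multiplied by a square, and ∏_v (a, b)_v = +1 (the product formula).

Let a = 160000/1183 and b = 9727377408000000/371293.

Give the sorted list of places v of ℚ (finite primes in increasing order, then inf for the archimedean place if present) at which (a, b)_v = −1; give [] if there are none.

(a, b) ≡ (7, 53599) mod (ℚ^×)²; places V = {2, 3, 5, 7, 13, 19, 31, ∞}.
(a,b)_19: α=0, u≡4; β=1, v≡5 (mod 19); (4|19)=+1, (5|19)=+1; sign (−1)^0·+1^1·+1^0 = +1.
(a,b)_2: α=8, β=24; u≡7, v≡7 (mod 8); ε(u)ε(v)=1·1, αω(v)=8·0, βω(u)=24·0; sum ≡ 1  ⇒  -1.
(a,b)_5: α=4, u≡2; β=6, v≡4 (mod 5); (2|5)=-1, (4|5)=+1; sign (−1)^0·-1^6·+1^4 = +1.
(a,b)_7: α=-1, u≡1; β=1, v≡5 (mod 7); (1|7)=+1, (5|7)=-1; sign (−1)^1·+1^1·-1^-1 = +1.
(a,b)_31: α=0, u≡8; β=1, v≡30 (mod 31); (8|31)=+1, (30|31)=-1; sign (−1)^0·+1^1·-1^0 = +1.
(a,b)_13: α=-2, u≡5; β=-5, v≡8 (mod 13); (5|13)=-1, (8|13)=-1; sign (−1)^0·-1^-5·-1^-2 = -1.
(a,b)_∞: sgn(7)=+, sgn(53599)=+, so +1.
(a,b)_3: α=0, u≡1; β=2, v≡1 (mod 3); (1|3)=+1, (1|3)=+1; sign (−1)^0·+1^2·+1^0 = +1.
(7, 53599 / ℚ) ramifies at {2, 13}: a division algebra.

[2, 13]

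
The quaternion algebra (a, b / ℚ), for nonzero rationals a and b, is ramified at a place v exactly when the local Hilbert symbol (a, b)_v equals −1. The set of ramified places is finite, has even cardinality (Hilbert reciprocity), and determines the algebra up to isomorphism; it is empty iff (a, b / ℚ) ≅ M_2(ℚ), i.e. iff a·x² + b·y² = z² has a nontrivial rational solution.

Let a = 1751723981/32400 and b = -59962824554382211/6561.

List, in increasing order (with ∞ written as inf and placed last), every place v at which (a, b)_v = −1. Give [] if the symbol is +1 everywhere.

[]

(a, b) ≡ (2021, -19) mod (ℚ^×)²; places V = {2, 3, 5, 7, 11, 19, 43, 47, ∞}.
(a,b)_47: α=1, u≡39; β=2, v≡8 (mod 47); (39|47)=-1, (8|47)=+1; sign (−1)^0·-1^2·+1^1 = +1.
(a,b)_43: α=1, u≡6; β=2, v≡10 (mod 43); (6|43)=+1, (10|43)=+1; sign (−1)^0·+1^2·+1^1 = +1.
(a,b)_∞: sgn(2021)=+, sgn(-19)=−, so +1.
(a,b)_5: α=-2, u≡1; β=0, v≡4 (mod 5); (1|5)=+1, (4|5)=+1; sign (−1)^0·+1^0·+1^-2 = +1.
(a,b)_7: α=4, u≡5; β=2, v≡2 (mod 7); (5|7)=-1, (2|7)=+1; sign (−1)^0·-1^2·+1^4 = +1.
(a,b)_2: α=-4, β=0; u≡5, v≡5 (mod 8); ε(u)ε(v)=0·0, αω(v)=-4·1, βω(u)=0·1; sum ≡ 0  ⇒  +1.
(a,b)_3: α=-4, u≡2; β=-8, v≡2 (mod 3); (2|3)=-1, (2|3)=-1; sign (−1)^0·-1^-8·-1^-4 = +1.
(a,b)_19: α=2, u≡6; β=5, v≡14 (mod 19); (6|19)=+1, (14|19)=-1; sign (−1)^0·+1^5·-1^2 = +1.
(a,b)_11: α=0, u≡8; β=2, v≡9 (mod 11); (8|11)=-1, (9|11)=+1; sign (−1)^0·-1^2·+1^0 = +1.
Every local symbol is +1, so the conic 2021·x² + -19·y² = z² has ℚ_v-points for all v and hence a ℚ-point; (a, b / ℚ) ≅ M_2(ℚ).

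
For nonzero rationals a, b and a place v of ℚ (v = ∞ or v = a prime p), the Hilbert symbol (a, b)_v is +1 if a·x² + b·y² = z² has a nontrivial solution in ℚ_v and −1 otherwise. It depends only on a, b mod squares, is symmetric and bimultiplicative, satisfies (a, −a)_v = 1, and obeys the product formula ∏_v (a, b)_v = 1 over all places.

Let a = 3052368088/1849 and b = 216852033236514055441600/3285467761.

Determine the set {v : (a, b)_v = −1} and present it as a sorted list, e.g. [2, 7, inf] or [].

(a, b) ≡ (1442518, 19) mod (ℚ^×)²; places V = {2, 5, 7, 11, 17, 19, 23, 29, 31, 43, ∞}.
(a,b)_11: α=1, u≡6; β=2, v≡2 (mod 11); (6|11)=-1, (2|11)=-1; sign (−1)^0·-1^2·-1^1 = -1.
(a,b)_7: α=1, u≡2; β=4, v≡5 (mod 7); (2|7)=+1, (5|7)=-1; sign (−1)^0·+1^4·-1^1 = -1.
(a,b)_29: α=1, u≡1; β=2, v≡26 (mod 29); (1|29)=+1, (26|29)=-1; sign (−1)^0·+1^2·-1^1 = -1.
(a,b)_31: α=0, u≡29; β=-2, v≡7 (mod 31); (29|31)=-1, (7|31)=+1; sign (−1)^0·-1^-2·+1^0 = +1.
(a,b)_17: α=1, u≡3; β=2, v≡2 (mod 17); (3|17)=-1, (2|17)=+1; sign (−1)^0·-1^2·+1^1 = +1.
(a,b)_2: α=3, β=6; u≡3, v≡3 (mod 8); ε(u)ε(v)=1·1, αω(v)=3·1, βω(u)=6·1; sum ≡ 0  ⇒  +1.
(a,b)_23: α=2, u≡12; β=4, v≡15 (mod 23); (12|23)=+1, (15|23)=-1; sign (−1)^0·+1^4·-1^2 = +1.
(a,b)_43: α=-2, u≡16; β=-4, v≡7 (mod 43); (16|43)=+1, (7|43)=-1; sign (−1)^0·+1^-4·-1^-2 = +1.
(a,b)_5: α=0, u≡2; β=2, v≡4 (mod 5); (2|5)=-1, (4|5)=+1; sign (−1)^0·-1^2·+1^0 = +1.
(a,b)_∞: sgn(1442518)=+, sgn(19)=+, so +1.
(a,b)_19: α=1, u≡4; β=3, v≡1 (mod 19); (4|19)=+1, (1|19)=+1; sign (−1)^1·+1^3·+1^1 = -1.
(1442518, 19 / ℚ) ramifies at {7, 11, 19, 29}: a division algebra.

[7, 11, 19, 29]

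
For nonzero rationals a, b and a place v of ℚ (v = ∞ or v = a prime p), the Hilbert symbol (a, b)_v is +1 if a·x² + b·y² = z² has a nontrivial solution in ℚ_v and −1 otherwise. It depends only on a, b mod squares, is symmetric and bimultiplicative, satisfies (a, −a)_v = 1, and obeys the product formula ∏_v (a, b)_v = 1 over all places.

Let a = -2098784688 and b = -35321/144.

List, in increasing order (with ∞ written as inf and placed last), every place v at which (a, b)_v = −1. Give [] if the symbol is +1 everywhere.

Mod squares: a ≡ -3003, b ≡ -209. Check v ∈ {∞, 2, 3, 7, 11, 13, 19}.
v=11: a=11^3·(≡2), b=11^1·(≡1) mod 11; (2|11)=-1, (1|11)=+1; (−1)^{3·1·5}·(-1)^1·(+1)^3 = +1.
v=3: a=3^1·(≡1), b=3^-2·(≡1) mod 3; (1|3)=+1, (1|3)=+1; (−1)^{1·-2·1}·(+1)^-2·(+1)^1 = +1.
v=13: a=13^1·(≡9), b=13^2·(≡12) mod 13; (9|13)=+1, (12|13)=+1; (−1)^{1·2·6}·(+1)^2·(+1)^1 = +1.
v=2: v_2(a)=4, v_2(b)=-4; units ≡ 5, 7 (mod 8); ε·ε+αω+βω = 0·1+4·0+-4·1 ≡ 0  ⇒  (a,b)_2 = +1.
v=7: a=7^1·(≡3), b=7^0·(≡2) mod 7; (3|7)=-1, (2|7)=+1; (−1)^{1·0·3}·(-1)^0·(+1)^1 = +1.
v=19: a=19^2·(≡2), b=19^1·(≡2) mod 19; (2|19)=-1, (2|19)=-1; (−1)^{2·1·9}·(-1)^1·(-1)^2 = -1.
v=∞: -3003 < 0 and -209 < 0  ⇒  (a,b)_∞ = -1.
(-3003, -209 / ℚ) ramifies at {19, ∞}: a division algebra.

[19, inf]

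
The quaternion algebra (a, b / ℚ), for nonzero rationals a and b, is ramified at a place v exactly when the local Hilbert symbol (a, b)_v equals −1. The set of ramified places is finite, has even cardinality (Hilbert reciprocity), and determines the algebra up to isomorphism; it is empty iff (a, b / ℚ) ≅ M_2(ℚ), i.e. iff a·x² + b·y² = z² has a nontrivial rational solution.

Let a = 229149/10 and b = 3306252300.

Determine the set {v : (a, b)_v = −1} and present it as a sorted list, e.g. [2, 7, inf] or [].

[2, 5, 13, 29]

Mod squares: a ≡ 28290, b ≡ 33062523. Check v ∈ {∞, 2, 3, 5, 13, 23, 29, 31, 41}.
v=23: a=23^1·(≡5), b=23^1·(≡8) mod 23; (5|23)=-1, (8|23)=+1; (−1)^{1·1·11}·(-1)^1·(+1)^1 = +1.
v=29: a=29^0·(≡2), b=29^1·(≡14) mod 29; (2|29)=-1, (14|29)=-1; (−1)^{0·1·14}·(-1)^1·(-1)^0 = -1.
v=2: v_2(a)=-1, v_2(b)=2; units ≡ 1, 3 (mod 8); ε·ε+αω+βω = 0·1+-1·1+2·0 ≡ 1  ⇒  (a,b)_2 = -1.
v=3: a=3^5·(≡1), b=3^1·(≡2) mod 3; (1|3)=+1, (2|3)=-1; (−1)^{5·1·1}·(+1)^1·(-1)^5 = +1.
v=13: a=13^0·(≡5), b=13^1·(≡1) mod 13; (5|13)=-1, (1|13)=+1; (−1)^{0·1·6}·(-1)^1·(+1)^0 = -1.
v=31: a=31^0·(≡9), b=31^1·(≡1) mod 31; (9|31)=+1, (1|31)=+1; (−1)^{0·1·15}·(+1)^1·(+1)^0 = +1.
v=41: a=41^1·(≡30), b=41^1·(≡24) mod 41; (30|41)=-1, (24|41)=-1; (−1)^{1·1·20}·(-1)^1·(-1)^1 = +1.
v=5: a=5^-1·(≡2), b=5^2·(≡2) mod 5; (2|5)=-1, (2|5)=-1; (−1)^{-1·2·2}·(-1)^2·(-1)^-1 = -1.
v=∞: 28290 > 0 and 33062523 > 0  ⇒  (a,b)_∞ = +1.
(28290, 33062523 / ℚ) ramifies at {2, 5, 13, 29}: a division algebra.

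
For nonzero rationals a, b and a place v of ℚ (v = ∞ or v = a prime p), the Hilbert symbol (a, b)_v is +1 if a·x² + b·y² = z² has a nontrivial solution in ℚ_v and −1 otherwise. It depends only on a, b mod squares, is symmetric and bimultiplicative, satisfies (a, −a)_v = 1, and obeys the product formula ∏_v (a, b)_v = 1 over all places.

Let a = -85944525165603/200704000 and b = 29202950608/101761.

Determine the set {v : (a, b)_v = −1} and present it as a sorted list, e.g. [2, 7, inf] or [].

[2, 5]

(a, b) ≡ (-30, 13) mod (ℚ^×)²; places V = {2, 3, 5, 7, 11, 13, 17, 23, 29, 41, ∞}.
(a,b)_2: α=-15, β=4; u≡1, v≡5 (mod 8); ε(u)ε(v)=0·0, αω(v)=-15·1, βω(u)=4·0; sum ≡ 1  ⇒  -1.
(a,b)_41: α=0, u≡11; β=2, v≡29 (mod 41); (11|41)=-1, (29|41)=-1; sign (−1)^0·-1^2·-1^0 = +1.
(a,b)_11: α=0, u≡3; β=-2, v≡8 (mod 11); (3|11)=+1, (8|11)=-1; sign (−1)^0·+1^-2·-1^0 = +1.
(a,b)_29: α=0, u≡20; β=-2, v≡28 (mod 29); (20|29)=+1, (28|29)=+1; sign (−1)^0·+1^-2·+1^0 = +1.
(a,b)_17: α=2, u≡16; β=4, v≡8 (mod 17); (16|17)=+1, (8|17)=+1; sign (−1)^0·+1^4·+1^2 = +1.
(a,b)_∞: sgn(-30)=−, sgn(13)=+, so +1.
(a,b)_7: α=-2, u≡6; β=0, v≡3 (mod 7); (6|7)=-1, (3|7)=-1; sign (−1)^0·-1^0·-1^-2 = +1.
(a,b)_13: α=4, u≡4; β=1, v≡3 (mod 13); (4|13)=+1, (3|13)=+1; sign (−1)^0·+1^1·+1^4 = +1.
(a,b)_3: α=9, u≡2; β=0, v≡1 (mod 3); (2|3)=-1, (1|3)=+1; sign (−1)^0·-1^0·+1^9 = +1.
(a,b)_23: α=2, u≡1; β=0, v≡12 (mod 23); (1|23)=+1, (12|23)=+1; sign (−1)^0·+1^0·+1^2 = +1.
(a,b)_5: α=-3, u≡1; β=0, v≡3 (mod 5); (1|5)=+1, (3|5)=-1; sign (−1)^0·+1^0·-1^-3 = -1.
(-30, 13 / ℚ) ramifies at {2, 5}: a division algebra.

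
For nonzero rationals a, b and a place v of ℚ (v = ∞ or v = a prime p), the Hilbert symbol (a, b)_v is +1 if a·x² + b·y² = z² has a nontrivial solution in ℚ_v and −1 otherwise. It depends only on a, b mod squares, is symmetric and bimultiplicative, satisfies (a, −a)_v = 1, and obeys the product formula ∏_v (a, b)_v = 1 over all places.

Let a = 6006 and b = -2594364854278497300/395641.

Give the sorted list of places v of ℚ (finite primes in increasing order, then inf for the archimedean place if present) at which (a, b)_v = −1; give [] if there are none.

[7, 11, 13, 19]

(a, b) ≡ (6006, -2717) mod (ℚ^×)²; places V = {2, 3, 5, 7, 11, 13, 17, 19, 37, ∞}.
(a,b)_7: α=1, u≡4; β=8, v≡5 (mod 7); (4|7)=+1, (5|7)=-1; sign (−1)^0·+1^8·-1^1 = -1.
(a,b)_5: α=0, u≡1; β=2, v≡3 (mod 5); (1|5)=+1, (3|5)=-1; sign (−1)^0·+1^2·-1^0 = +1.
(a,b)_37: α=0, u≡12; β=-2, v≡11 (mod 37); (12|37)=+1, (11|37)=+1; sign (−1)^0·+1^-2·+1^0 = +1.
(a,b)_∞: sgn(6006)=+, sgn(-2717)=−, so +1.
(a,b)_17: α=0, u≡5; β=-2, v≡11 (mod 17); (5|17)=-1, (11|17)=-1; sign (−1)^0·-1^-2·-1^0 = +1.
(a,b)_3: α=1, u≡1; β=4, v≡1 (mod 3); (1|3)=+1, (1|3)=+1; sign (−1)^0·+1^4·+1^1 = +1.
(a,b)_19: α=0, u≡2; β=1, v≡11 (mod 19); (2|19)=-1, (11|19)=+1; sign (−1)^0·-1^1·+1^0 = -1.
(a,b)_13: α=1, u≡7; β=3, v≡12 (mod 13); (7|13)=-1, (12|13)=+1; sign (−1)^0·-1^3·+1^1 = -1.
(a,b)_11: α=1, u≡7; β=3, v≡7 (mod 11); (7|11)=-1, (7|11)=-1; sign (−1)^1·-1^3·-1^1 = -1.
(a,b)_2: α=1, β=2; u≡3, v≡3 (mod 8); ε(u)ε(v)=1·1, αω(v)=1·1, βω(u)=2·1; sum ≡ 0  ⇒  +1.
|Ram(6006, -2717)| = 4, even; anisotropic at {7, 11, 13, 19}.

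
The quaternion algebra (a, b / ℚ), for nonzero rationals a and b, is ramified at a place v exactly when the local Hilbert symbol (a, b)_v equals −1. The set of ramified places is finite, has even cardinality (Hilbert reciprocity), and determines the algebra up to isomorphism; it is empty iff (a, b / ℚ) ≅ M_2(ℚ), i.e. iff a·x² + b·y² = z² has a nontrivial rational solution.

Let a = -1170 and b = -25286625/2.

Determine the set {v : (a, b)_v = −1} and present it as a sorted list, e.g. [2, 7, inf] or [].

[2, 7, 19, inf]

Mod squares: a ≡ -130, b ≡ -1330. Check v ∈ {∞, 2, 3, 5, 7, 13, 19}.
v=2: v_2(a)=1, v_2(b)=-1; units ≡ 7, 7 (mod 8); ε·ε+αω+βω = 1·1+1·0+-1·0 ≡ 1  ⇒  (a,b)_2 = -1.
v=5: a=5^1·(≡1), b=5^3·(≡1) mod 5; (1|5)=+1, (1|5)=+1; (−1)^{1·3·2}·(+1)^3·(+1)^1 = +1.
v=∞: -130 < 0 and -1330 < 0  ⇒  (a,b)_∞ = -1.
v=7: a=7^0·(≡6), b=7^1·(≡5) mod 7; (6|7)=-1, (5|7)=-1; (−1)^{0·1·3}·(-1)^1·(-1)^0 = -1.
v=3: a=3^2·(≡2), b=3^2·(≡2) mod 3; (2|3)=-1, (2|3)=-1; (−1)^{2·2·1}·(-1)^2·(-1)^2 = +1.
v=19: a=19^0·(≡8), b=19^1·(≡9) mod 19; (8|19)=-1, (9|19)=+1; (−1)^{0·1·9}·(-1)^1·(+1)^0 = -1.
v=13: a=13^1·(≡1), b=13^2·(≡9) mod 13; (1|13)=+1, (9|13)=+1; (−1)^{1·2·6}·(+1)^2·(+1)^1 = +1.
|Ram(-130, -1330)| = 4, even; anisotropic at {2, 7, 19, ∞}.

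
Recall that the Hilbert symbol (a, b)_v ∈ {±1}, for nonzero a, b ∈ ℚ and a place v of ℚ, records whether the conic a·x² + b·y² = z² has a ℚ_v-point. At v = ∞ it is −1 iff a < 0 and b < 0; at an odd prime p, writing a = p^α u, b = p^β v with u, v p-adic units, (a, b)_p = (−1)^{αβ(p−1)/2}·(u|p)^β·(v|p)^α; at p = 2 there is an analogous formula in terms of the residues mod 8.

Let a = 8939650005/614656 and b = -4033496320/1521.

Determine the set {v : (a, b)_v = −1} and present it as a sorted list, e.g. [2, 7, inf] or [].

Mod squares: a ≡ 28405, b ≡ -43645. Check v ∈ {∞, 2, 3, 5, 7, 11, 13, 17, 19, 23, 29, 43}.
v=7: a=7^-4·(≡5), b=7^1·(≡2) mod 7; (5|7)=-1, (2|7)=+1; (−1)^{-4·1·3}·(-1)^1·(+1)^-4 = -1.
v=29: a=29^0·(≡8), b=29^1·(≡14) mod 29; (8|29)=-1, (14|29)=-1; (−1)^{0·1·14}·(-1)^1·(-1)^0 = -1.
v=23: a=23^1·(≡2), b=23^0·(≡6) mod 23; (2|23)=+1, (6|23)=+1; (−1)^{1·0·11}·(+1)^0·(+1)^1 = +1.
v=2: v_2(a)=-8, v_2(b)=8; units ≡ 5, 3 (mod 8); ε·ε+αω+βω = 0·1+-8·1+8·1 ≡ 0  ⇒  (a,b)_2 = +1.
v=17: a=17^2·(≡8), b=17^0·(≡14) mod 17; (8|17)=+1, (14|17)=-1; (−1)^{2·0·8}·(+1)^0·(-1)^2 = +1.
v=19: a=19^1·(≡14), b=19^2·(≡1) mod 19; (14|19)=-1, (1|19)=+1; (−1)^{1·2·9}·(-1)^2·(+1)^1 = +1.
v=∞: 28405 > 0 and -43645 < 0  ⇒  (a,b)_∞ = +1.
v=43: a=43^0·(≡1), b=43^1·(≡23) mod 43; (1|43)=+1, (23|43)=+1; (−1)^{0·1·21}·(+1)^1·(+1)^0 = +1.
v=11: a=11^2·(≡9), b=11^0·(≡5) mod 11; (9|11)=+1, (5|11)=+1; (−1)^{2·0·5}·(+1)^0·(+1)^2 = +1.
v=3: a=3^2·(≡1), b=3^-2·(≡2) mod 3; (1|3)=+1, (2|3)=-1; (−1)^{2·-2·1}·(+1)^-2·(-1)^2 = +1.
v=5: a=5^1·(≡1), b=5^1·(≡1) mod 5; (1|5)=+1, (1|5)=+1; (−1)^{1·1·2}·(+1)^1·(+1)^1 = +1.
v=13: a=13^1·(≡10), b=13^-2·(≡12) mod 13; (10|13)=+1, (12|13)=+1; (−1)^{1·-2·6}·(+1)^-2·(+1)^1 = +1.
|Ram(28405, -43645)| = 2, even; anisotropic at {7, 29}.

[7, 29]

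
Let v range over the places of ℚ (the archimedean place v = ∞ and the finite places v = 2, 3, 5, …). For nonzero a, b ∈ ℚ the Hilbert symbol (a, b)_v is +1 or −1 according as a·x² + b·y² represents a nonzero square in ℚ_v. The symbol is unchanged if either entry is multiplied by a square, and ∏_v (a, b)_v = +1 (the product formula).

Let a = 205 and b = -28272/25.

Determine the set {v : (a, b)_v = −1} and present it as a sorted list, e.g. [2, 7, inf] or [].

(a, b) ≡ (205, -1767) mod (ℚ^×)²; places V = {2, 3, 5, 19, 31, 41, ∞}.
(a,b)_31: α=0, u≡19; β=1, v≡28 (mod 31); (19|31)=+1, (28|31)=+1; sign (−1)^0·+1^1·+1^0 = +1.
(a,b)_41: α=1, u≡5; β=0, v≡4 (mod 41); (5|41)=+1, (4|41)=+1; sign (−1)^0·+1^0·+1^1 = +1.
(a,b)_2: α=0, β=4; u≡5, v≡1 (mod 8); ε(u)ε(v)=0·0, αω(v)=0·0, βω(u)=4·1; sum ≡ 0  ⇒  +1.
(a,b)_∞: sgn(205)=+, sgn(-1767)=−, so +1.
(a,b)_19: α=0, u≡15; β=1, v≡18 (mod 19); (15|19)=-1, (18|19)=-1; sign (−1)^0·-1^1·-1^0 = -1.
(a,b)_5: α=1, u≡1; β=-2, v≡3 (mod 5); (1|5)=+1, (3|5)=-1; sign (−1)^0·+1^-2·-1^1 = -1.
(a,b)_3: α=0, u≡1; β=1, v≡2 (mod 3); (1|3)=+1, (2|3)=-1; sign (−1)^0·+1^1·-1^0 = +1.
Ram(205, -1767) = {5, 19}; no ℚ_5-point on the conic.

[5, 19]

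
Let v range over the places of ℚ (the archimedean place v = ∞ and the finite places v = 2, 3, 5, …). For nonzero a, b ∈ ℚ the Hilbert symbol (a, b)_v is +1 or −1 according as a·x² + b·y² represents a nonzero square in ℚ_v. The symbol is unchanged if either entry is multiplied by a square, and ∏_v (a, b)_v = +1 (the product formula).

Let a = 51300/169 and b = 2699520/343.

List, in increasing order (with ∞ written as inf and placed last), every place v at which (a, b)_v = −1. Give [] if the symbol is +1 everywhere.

Mod squares: a ≡ 57, b ≡ 73815. Check v ∈ {∞, 2, 3, 5, 7, 13, 19, 37}.
v=13: a=13^-2·(≡2), b=13^0·(≡1) mod 13; (2|13)=-1, (1|13)=+1; (−1)^{-2·0·6}·(-1)^0·(+1)^-2 = +1.
v=37: a=37^0·(≡22), b=37^1·(≡7) mod 37; (22|37)=-1, (7|37)=+1; (−1)^{0·1·18}·(-1)^1·(+1)^0 = -1.
v=3: a=3^3·(≡1), b=3^1·(≡2) mod 3; (1|3)=+1, (2|3)=-1; (−1)^{3·1·1}·(+1)^1·(-1)^3 = +1.
v=7: a=7^0·(≡4), b=7^-3·(≡5) mod 7; (4|7)=+1, (5|7)=-1; (−1)^{0·-3·3}·(+1)^-3·(-1)^0 = +1.
v=5: a=5^2·(≡3), b=5^1·(≡3) mod 5; (3|5)=-1, (3|5)=-1; (−1)^{2·1·2}·(-1)^1·(-1)^2 = -1.
v=∞: 57 > 0 and 73815 > 0  ⇒  (a,b)_∞ = +1.
v=2: v_2(a)=2, v_2(b)=8; units ≡ 1, 7 (mod 8); ε·ε+αω+βω = 0·1+2·0+8·0 ≡ 0  ⇒  (a,b)_2 = +1.
v=19: a=19^1·(≡18), b=19^1·(≡17) mod 19; (18|19)=-1, (17|19)=+1; (−1)^{1·1·9}·(-1)^1·(+1)^1 = +1.
|Ram(57, 73815)| = 2, even; anisotropic at {5, 37}.

[5, 37]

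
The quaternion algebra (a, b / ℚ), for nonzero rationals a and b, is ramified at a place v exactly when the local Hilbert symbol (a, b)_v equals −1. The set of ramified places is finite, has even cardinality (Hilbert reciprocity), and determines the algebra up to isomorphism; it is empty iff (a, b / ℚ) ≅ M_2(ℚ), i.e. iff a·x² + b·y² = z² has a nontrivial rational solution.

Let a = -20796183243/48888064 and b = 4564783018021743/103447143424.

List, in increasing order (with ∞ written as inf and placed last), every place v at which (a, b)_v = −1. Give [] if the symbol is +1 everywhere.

[3, 29]

Mod squares: a ≡ -3, b ≡ 87. Check v ∈ {∞, 2, 3, 11, 19, 23, 29}.
v=2: v_2(a)=-8, v_2(b)=-10; units ≡ 5, 7 (mod 8); ε·ε+αω+βω = 0·1+-8·0+-10·1 ≡ 0  ⇒  (a,b)_2 = +1.
v=19: a=19^-2·(≡17), b=19^-2·(≡1) mod 19; (17|19)=+1, (1|19)=+1; (−1)^{-2·-2·9}·(+1)^-2·(+1)^-2 = +1.
v=∞: -3 < 0 and 87 > 0  ⇒  (a,b)_∞ = +1.
v=11: a=11^2·(≡6), b=11^2·(≡6) mod 11; (6|11)=-1, (6|11)=-1; (−1)^{2·2·5}·(-1)^2·(-1)^2 = +1.
v=29: a=29^4·(≡10), b=29^7·(≡3) mod 29; (10|29)=-1, (3|29)=-1; (−1)^{4·7·14}·(-1)^7·(-1)^4 = -1.
v=23: a=23^-2·(≡10), b=23^-4·(≡16) mod 23; (10|23)=-1, (16|23)=+1; (−1)^{-2·-4·11}·(-1)^-4·(+1)^-2 = +1.
v=3: a=3^5·(≡2), b=3^7·(≡2) mod 3; (2|3)=-1, (2|3)=-1; (−1)^{5·7·1}·(-1)^7·(-1)^5 = -1.
|Ram(-3, 87)| = 2, even; anisotropic at {3, 29}.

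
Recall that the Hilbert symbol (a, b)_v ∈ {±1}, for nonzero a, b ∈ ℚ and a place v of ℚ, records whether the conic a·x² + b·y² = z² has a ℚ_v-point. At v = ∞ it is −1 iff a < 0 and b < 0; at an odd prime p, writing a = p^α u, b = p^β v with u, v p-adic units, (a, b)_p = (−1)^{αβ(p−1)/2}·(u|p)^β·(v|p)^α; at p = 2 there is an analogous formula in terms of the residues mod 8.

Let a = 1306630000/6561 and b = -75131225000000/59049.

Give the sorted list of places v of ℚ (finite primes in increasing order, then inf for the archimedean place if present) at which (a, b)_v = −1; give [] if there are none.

[2, 23]

Mod squares: a ≡ 247, b ≡ -5681. Check v ∈ {∞, 2, 3, 5, 13, 19, 23}.
v=3: a=3^-8·(≡1), b=3^-10·(≡1) mod 3; (1|3)=+1, (1|3)=+1; (−1)^{-8·-10·1}·(+1)^-10·(+1)^-8 = +1.
v=∞: 247 > 0 and -5681 < 0  ⇒  (a,b)_∞ = +1.
v=13: a=13^1·(≡5), b=13^1·(≡11) mod 13; (5|13)=-1, (11|13)=-1; (−1)^{1·1·6}·(-1)^1·(-1)^1 = +1.
v=5: a=5^4·(≡3), b=5^8·(≡1) mod 5; (3|5)=-1, (1|5)=+1; (−1)^{4·8·2}·(-1)^8·(+1)^4 = +1.
v=19: a=19^1·(≡18), b=19^1·(≡7) mod 19; (18|19)=-1, (7|19)=+1; (−1)^{1·1·9}·(-1)^1·(+1)^1 = +1.
v=23: a=23^2·(≡5), b=23^3·(≡9) mod 23; (5|23)=-1, (9|23)=+1; (−1)^{2·3·11}·(-1)^3·(+1)^2 = -1.
v=2: v_2(a)=4, v_2(b)=6; units ≡ 7, 7 (mod 8); ε·ε+αω+βω = 1·1+4·0+6·0 ≡ 1  ⇒  (a,b)_2 = -1.
|Ram(247, -5681)| = 2, even; anisotropic at {2, 23}.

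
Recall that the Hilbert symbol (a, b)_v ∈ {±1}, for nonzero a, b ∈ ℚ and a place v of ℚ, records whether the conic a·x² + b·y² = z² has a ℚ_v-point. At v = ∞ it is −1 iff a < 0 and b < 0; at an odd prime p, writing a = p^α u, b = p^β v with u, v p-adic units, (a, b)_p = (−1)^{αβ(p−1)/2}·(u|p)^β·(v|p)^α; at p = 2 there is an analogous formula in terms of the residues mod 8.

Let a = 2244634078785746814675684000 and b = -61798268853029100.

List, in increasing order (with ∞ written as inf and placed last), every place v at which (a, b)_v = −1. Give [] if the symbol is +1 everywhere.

(a, b) ≡ (138890, -65379) mod (ℚ^×)²; places V = {2, 3, 5, 7, 17, 19, 31, 37, 43, ∞}.
(a,b)_2: α=5, β=2; u≡5, v≡5 (mod 8); ε(u)ε(v)=0·0, αω(v)=5·1, βω(u)=2·1; sum ≡ 1  ⇒  -1.
(a,b)_19: α=5, u≡2; β=3, v≡1 (mod 19); (2|19)=-1, (1|19)=+1; sign (−1)^1·-1^3·+1^5 = +1.
(a,b)_7: α=2, u≡3; β=2, v≡2 (mod 7); (3|7)=-1, (2|7)=+1; sign (−1)^0·-1^2·+1^2 = +1.
(a,b)_5: α=3, u≡2; β=2, v≡1 (mod 5); (2|5)=-1, (1|5)=+1; sign (−1)^0·-1^2·+1^3 = +1.
(a,b)_3: α=2, u≡2; β=1, v≡2 (mod 3); (2|3)=-1, (2|3)=-1; sign (−1)^0·-1^1·-1^2 = -1.
(a,b)_∞: sgn(138890)=+, sgn(-65379)=−, so +1.
(a,b)_43: α=3, u≡2; β=2, v≡31 (mod 43); (2|43)=-1, (31|43)=+1; sign (−1)^0·-1^2·+1^3 = +1.
(a,b)_17: α=3, u≡12; β=2, v≡12 (mod 17); (12|17)=-1, (12|17)=-1; sign (−1)^0·-1^2·-1^3 = -1.
(a,b)_31: α=2, u≡18; β=1, v≡29 (mod 31); (18|31)=+1, (29|31)=-1; sign (−1)^0·+1^1·-1^2 = +1.
(a,b)_37: α=2, u≡18; β=1, v≡30 (mod 37); (18|37)=-1, (30|37)=+1; sign (−1)^0·-1^1·+1^2 = -1.
|Ram(138890, -65379)| = 4, even; anisotropic at {2, 3, 17, 37}.

[2, 3, 17, 37]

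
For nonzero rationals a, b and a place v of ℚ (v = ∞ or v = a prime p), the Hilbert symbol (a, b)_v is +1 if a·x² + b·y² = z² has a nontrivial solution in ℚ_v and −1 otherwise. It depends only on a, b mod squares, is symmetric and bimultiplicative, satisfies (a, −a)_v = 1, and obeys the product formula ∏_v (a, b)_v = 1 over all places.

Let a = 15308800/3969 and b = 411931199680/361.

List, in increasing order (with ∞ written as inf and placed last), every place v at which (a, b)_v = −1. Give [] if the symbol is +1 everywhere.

Mod squares: a ≡ 598, b ≡ 595. Check v ∈ {∞, 2, 3, 5, 7, 11, 13, 17, 19, 23}.
v=3: a=3^-4·(≡1), b=3^0·(≡1) mod 3; (1|3)=+1, (1|3)=+1; (−1)^{-4·0·1}·(+1)^0·(+1)^-4 = +1.
v=∞: 598 > 0 and 595 > 0  ⇒  (a,b)_∞ = +1.
v=13: a=13^1·(≡2), b=13^2·(≡3) mod 13; (2|13)=-1, (3|13)=+1; (−1)^{1·2·6}·(-1)^2·(+1)^1 = +1.
v=7: a=7^-2·(≡6), b=7^1·(≡2) mod 7; (6|7)=-1, (2|7)=+1; (−1)^{-2·1·3}·(-1)^1·(+1)^-2 = -1.
v=23: a=23^1·(≡2), b=23^2·(≡22) mod 23; (2|23)=+1, (22|23)=-1; (−1)^{1·2·11}·(+1)^2·(-1)^1 = -1.
v=2: v_2(a)=11, v_2(b)=6; units ≡ 3, 3 (mod 8); ε·ε+αω+βω = 1·1+11·1+6·1 ≡ 0  ⇒  (a,b)_2 = +1.
v=19: a=19^0·(≡16), b=19^-2·(≡16) mod 19; (16|19)=+1, (16|19)=+1; (−1)^{0·-2·9}·(+1)^-2·(+1)^0 = +1.
v=5: a=5^2·(≡3), b=5^1·(≡1) mod 5; (3|5)=-1, (1|5)=+1; (−1)^{2·1·2}·(-1)^1·(+1)^2 = -1.
v=17: a=17^0·(≡12), b=17^1·(≡4) mod 17; (12|17)=-1, (4|17)=+1; (−1)^{0·1·8}·(-1)^1·(+1)^0 = -1.
v=11: a=11^0·(≡5), b=11^2·(≡4) mod 11; (5|11)=+1, (4|11)=+1; (−1)^{0·2·5}·(+1)^2·(+1)^0 = +1.
Ram(598, 595) = {5, 7, 17, 23}; no ℚ_5-point on the conic.

[5, 7, 17, 23]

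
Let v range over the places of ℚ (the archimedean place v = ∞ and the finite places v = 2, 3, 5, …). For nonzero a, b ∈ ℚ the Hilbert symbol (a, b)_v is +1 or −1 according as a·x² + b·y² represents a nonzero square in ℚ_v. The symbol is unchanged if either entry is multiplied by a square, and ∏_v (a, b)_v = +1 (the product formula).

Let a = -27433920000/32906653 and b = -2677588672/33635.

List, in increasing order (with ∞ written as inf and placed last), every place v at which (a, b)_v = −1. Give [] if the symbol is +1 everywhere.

[13, inf]

(a, b) ≡ (-1326, -6545) mod (ℚ^×)²; places V = {2, 3, 5, 7, 11, 13, 17, 31, 37, 41, 43, ∞}.
(a,b)_2: α=9, β=6; u≡1, v≡7 (mod 8); ε(u)ε(v)=0·1, αω(v)=9·0, βω(u)=6·0; sum ≡ 0  ⇒  +1.
(a,b)_31: α=0, u≡20; β=-2, v≡30 (mod 31); (20|31)=+1, (30|31)=-1; sign (−1)^0·+1^-2·-1^0 = +1.
(a,b)_7: α=0, u≡1; β=-1, v≡6 (mod 7); (1|7)=+1, (6|7)=-1; sign (−1)^0·+1^-1·-1^0 = +1.
(a,b)_11: α=0, u≡3; β=3, v≡7 (mod 11); (3|11)=+1, (7|11)=-1; sign (−1)^0·+1^3·-1^0 = +1.
(a,b)_37: α=-2, u≡35; β=0, v≡11 (mod 37); (35|37)=-1, (11|37)=+1; sign (−1)^0·-1^0·+1^-2 = +1.
(a,b)_13: α=-1, u≡6; β=0, v≡2 (mod 13); (6|13)=-1, (2|13)=-1; sign (−1)^0·-1^0·-1^-1 = -1.
(a,b)_∞: sgn(-1326)=−, sgn(-6545)=−, so -1.
(a,b)_3: α=1, u≡2; β=0, v≡1 (mod 3); (2|3)=-1, (1|3)=+1; sign (−1)^0·-1^0·+1^1 = +1.
(a,b)_43: α=-2, u≡39; β=2, v≡22 (mod 43); (39|43)=-1, (22|43)=-1; sign (−1)^0·-1^2·-1^-2 = +1.
(a,b)_5: α=4, u≡1; β=-1, v≡4 (mod 5); (1|5)=+1, (4|5)=+1; sign (−1)^0·+1^-1·+1^4 = +1.
(a,b)_17: α=1, u≡11; β=1, v≡10 (mod 17); (11|17)=-1, (10|17)=-1; sign (−1)^0·-1^1·-1^1 = +1.
(a,b)_41: α=2, u≡11; β=0, v≡17 (mod 41); (11|41)=-1, (17|41)=-1; sign (−1)^0·-1^0·-1^2 = +1.
Ram(-1326, -6545) = {13, ∞}; no ℚ_13-point on the conic.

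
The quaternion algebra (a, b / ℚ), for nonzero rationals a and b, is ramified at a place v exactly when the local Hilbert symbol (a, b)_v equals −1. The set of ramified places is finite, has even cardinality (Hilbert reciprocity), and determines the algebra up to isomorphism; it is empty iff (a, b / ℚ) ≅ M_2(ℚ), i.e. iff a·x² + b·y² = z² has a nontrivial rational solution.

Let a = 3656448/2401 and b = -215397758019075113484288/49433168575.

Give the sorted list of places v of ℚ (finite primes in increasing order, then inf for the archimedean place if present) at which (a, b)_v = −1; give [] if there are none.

(a, b) ≡ (3, -1480479) mod (ℚ^×)²; places V = {2, 3, 5, 7, 11, 13, 17, 23, 29, ∞}.
(a,b)_23: α=2, u≡9; β=6, v≡9 (mod 23); (9|23)=+1, (9|23)=+1; sign (−1)^0·+1^6·+1^2 = +1.
(a,b)_13: α=0, u≡9; β=1, v≡9 (mod 13); (9|13)=+1, (9|13)=+1; sign (−1)^0·+1^1·+1^0 = +1.
(a,b)_29: α=0, u≡27; β=1, v≡8 (mod 29); (27|29)=-1, (8|29)=-1; sign (−1)^0·-1^1·-1^0 = -1.
(a,b)_11: α=0, u≡5; β=1, v≡6 (mod 11); (5|11)=+1, (6|11)=-1; sign (−1)^0·+1^1·-1^0 = +1.
(a,b)_17: α=0, u≡5; β=1, v≡16 (mod 17); (5|17)=-1, (16|17)=+1; sign (−1)^0·-1^1·+1^0 = -1.
(a,b)_∞: sgn(3)=+, sgn(-1480479)=−, so +1.
(a,b)_7: α=-4, u≡5; β=-11, v≡2 (mod 7); (5|7)=-1, (2|7)=+1; sign (−1)^0·-1^-11·+1^-4 = -1.
(a,b)_5: α=0, u≡3; β=-2, v≡4 (mod 5); (3|5)=-1, (4|5)=+1; sign (−1)^0·-1^-2·+1^0 = +1.
(a,b)_3: α=3, u≡1; β=9, v≡1 (mod 3); (1|3)=+1, (1|3)=+1; sign (−1)^1·+1^9·+1^3 = -1.
(a,b)_2: α=8, β=20; u≡3, v≡1 (mod 8); ε(u)ε(v)=1·0, αω(v)=8·0, βω(u)=20·1; sum ≡ 0  ⇒  +1.
(3, -1480479 / ℚ) ramifies at {3, 7, 17, 29}: a division algebra.

[3, 7, 17, 29]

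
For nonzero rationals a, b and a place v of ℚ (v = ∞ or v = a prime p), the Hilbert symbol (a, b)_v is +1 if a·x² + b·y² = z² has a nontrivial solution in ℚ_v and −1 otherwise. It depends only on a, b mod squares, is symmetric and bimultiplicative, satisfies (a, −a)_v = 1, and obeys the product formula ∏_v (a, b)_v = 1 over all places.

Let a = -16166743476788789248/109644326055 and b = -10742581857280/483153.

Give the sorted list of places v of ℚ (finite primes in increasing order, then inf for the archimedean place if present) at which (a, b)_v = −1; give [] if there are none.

(a, b) ≡ (-13585, -19635) mod (ℚ^×)²; places V = {2, 3, 5, 7, 11, 13, 17, 19, 41, ∞}.
(a,b)_2: α=18, β=10; u≡7, v≡5 (mod 8); ε(u)ε(v)=1·0, αω(v)=18·1, βω(u)=10·0; sum ≡ 0  ⇒  +1.
(a,b)_17: α=4, u≡2; β=3, v≡13 (mod 17); (2|17)=+1, (13|17)=+1; sign (−1)^0·+1^3·+1^4 = +1.
(a,b)_11: α=-5, u≡8; β=-5, v≡8 (mod 11); (8|11)=-1, (8|11)=-1; sign (−1)^1·-1^-5·-1^-5 = -1.
(a,b)_5: α=-1, u≡2; β=1, v≡3 (mod 5); (2|5)=-1, (3|5)=-1; sign (−1)^0·-1^1·-1^-1 = +1.
(a,b)_41: α=-2, u≡6; β=0, v≡32 (mod 41); (6|41)=-1, (32|41)=+1; sign (−1)^0·-1^0·+1^-2 = +1.
(a,b)_7: α=2, u≡2; β=1, v≡2 (mod 7); (2|7)=+1, (2|7)=+1; sign (−1)^0·+1^1·+1^2 = +1.
(a,b)_∞: sgn(-13585)=−, sgn(-19635)=−, so -1.
(a,b)_19: α=3, u≡11; β=2, v≡9 (mod 19); (11|19)=+1, (9|19)=+1; sign (−1)^0·+1^2·+1^3 = +1.
(a,b)_13: α=3, u≡11; β=2, v≡2 (mod 13); (11|13)=-1, (2|13)=-1; sign (−1)^0·-1^2·-1^3 = -1.
(a,b)_3: α=-4, u≡2; β=-1, v≡1 (mod 3); (2|3)=-1, (1|3)=+1; sign (−1)^0·-1^-1·+1^-4 = -1.
(-13585, -19635 / ℚ) ramifies at {3, 11, 13, ∞}: a division algebra.

[3, 11, 13, inf]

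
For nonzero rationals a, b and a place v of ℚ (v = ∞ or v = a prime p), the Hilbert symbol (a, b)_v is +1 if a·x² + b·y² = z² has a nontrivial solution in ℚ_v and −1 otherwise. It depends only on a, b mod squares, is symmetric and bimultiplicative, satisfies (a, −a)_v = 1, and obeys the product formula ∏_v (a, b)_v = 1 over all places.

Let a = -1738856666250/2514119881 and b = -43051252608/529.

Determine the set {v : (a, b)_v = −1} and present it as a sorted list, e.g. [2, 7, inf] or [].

Mod squares: a ≡ -2346, b ≡ -5278. Check v ∈ {∞, 2, 3, 5, 7, 11, 13, 17, 19, 23, 29}.
v=17: a=17^1·(≡15), b=17^2·(≡1) mod 17; (15|17)=+1, (1|17)=+1; (−1)^{1·2·8}·(+1)^2·(+1)^1 = +1.
v=3: a=3^5·(≡1), b=3^2·(≡2) mod 3; (1|3)=+1, (2|3)=-1; (−1)^{5·2·1}·(+1)^2·(-1)^5 = -1.
v=13: a=13^-2·(≡8), b=13^1·(≡12) mod 13; (8|13)=-1, (12|13)=+1; (−1)^{-2·1·6}·(-1)^1·(+1)^-2 = -1.
v=7: a=7^-2·(≡6), b=7^3·(≡2) mod 7; (6|7)=-1, (2|7)=+1; (−1)^{-2·3·3}·(-1)^3·(+1)^-2 = -1.
v=29: a=29^-2·(≡10), b=29^1·(≡8) mod 29; (10|29)=-1, (8|29)=-1; (−1)^{-2·1·14}·(-1)^1·(-1)^-2 = -1.
v=5: a=5^4·(≡4), b=5^0·(≡3) mod 5; (4|5)=+1, (3|5)=-1; (−1)^{4·0·2}·(+1)^0·(-1)^4 = +1.
v=2: v_2(a)=1, v_2(b)=7; units ≡ 3, 1 (mod 8); ε·ε+αω+βω = 1·0+1·0+7·1 ≡ 1  ⇒  (a,b)_2 = -1.
v=∞: -2346 < 0 and -5278 < 0  ⇒  (a,b)_∞ = -1.
v=23: a=23^1·(≡16), b=23^-2·(≡8) mod 23; (16|23)=+1, (8|23)=+1; (−1)^{1·-2·11}·(+1)^-2·(+1)^1 = +1.
v=19: a=19^-2·(≡10), b=19^0·(≡9) mod 19; (10|19)=-1, (9|19)=+1; (−1)^{-2·0·9}·(-1)^0·(+1)^-2 = +1.
v=11: a=11^4·(≡10), b=11^0·(≡10) mod 11; (10|11)=-1, (10|11)=-1; (−1)^{4·0·5}·(-1)^0·(-1)^4 = +1.
|Ram(-2346, -5278)| = 6, even; anisotropic at {2, 3, 7, 13, 29, ∞}.

[2, 3, 7, 13, 29, inf]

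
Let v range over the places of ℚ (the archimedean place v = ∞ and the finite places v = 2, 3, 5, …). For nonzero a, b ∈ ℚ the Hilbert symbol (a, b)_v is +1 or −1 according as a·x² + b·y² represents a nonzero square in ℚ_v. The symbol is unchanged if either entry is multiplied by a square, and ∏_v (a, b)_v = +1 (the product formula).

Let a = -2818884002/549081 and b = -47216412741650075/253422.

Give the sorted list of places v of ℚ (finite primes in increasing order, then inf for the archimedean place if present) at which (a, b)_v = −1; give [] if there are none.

(a, b) ≡ (-24242, -48875034) mod (ℚ^×)²; places V = {2, 3, 5, 7, 11, 13, 17, 19, 23, 29, 31, 41, ∞}.
(a,b)_2: α=1, β=-1; u≡7, v≡3 (mod 8); ε(u)ε(v)=1·1, αω(v)=1·1, βω(u)=-1·0; sum ≡ 0  ⇒  +1.
(a,b)_19: α=-2, u≡2; β=-2, v≡3 (mod 19); (2|19)=-1, (3|19)=-1; sign (−1)^0·-1^-2·-1^-2 = +1.
(a,b)_5: α=0, u≡3; β=2, v≡1 (mod 5); (3|5)=-1, (1|5)=+1; sign (−1)^0·-1^2·+1^0 = +1.
(a,b)_23: α=1, u≡9; β=2, v≡16 (mod 23); (9|23)=+1, (16|23)=+1; sign (−1)^0·+1^2·+1^1 = +1.
(a,b)_11: α=2, u≡6; β=2, v≡4 (mod 11); (6|11)=-1, (4|11)=+1; sign (−1)^0·-1^2·+1^2 = +1.
(a,b)_29: α=0, u≡21; β=1, v≡18 (mod 29); (21|29)=-1, (18|29)=-1; sign (−1)^0·-1^1·-1^0 = -1.
(a,b)_31: α=3, u≡23; β=3, v≡30 (mod 31); (23|31)=-1, (30|31)=-1; sign (−1)^1·-1^3·-1^3 = -1.
(a,b)_3: α=-2, u≡1; β=-3, v≡2 (mod 3); (1|3)=+1, (2|3)=-1; sign (−1)^0·+1^-3·-1^-2 = +1.
(a,b)_7: α=0, u≡3; β=2, v≡2 (mod 7); (3|7)=-1, (2|7)=+1; sign (−1)^0·-1^2·+1^0 = +1.
(a,b)_41: α=0, u≡3; β=1, v≡16 (mod 41); (3|41)=-1, (16|41)=+1; sign (−1)^0·-1^1·+1^0 = -1.
(a,b)_17: α=1, u≡16; β=1, v≡15 (mod 17); (16|17)=+1, (15|17)=+1; sign (−1)^0·+1^1·+1^1 = +1.
(a,b)_∞: sgn(-24242)=−, sgn(-48875034)=−, so -1.
(a,b)_13: α=-2, u≡12; β=-1, v≡11 (mod 13); (12|13)=+1, (11|13)=-1; sign (−1)^0·+1^-1·-1^-2 = +1.
|Ram(-24242, -48875034)| = 4, even; anisotropic at {29, 31, 41, ∞}.

[29, 31, 41, inf]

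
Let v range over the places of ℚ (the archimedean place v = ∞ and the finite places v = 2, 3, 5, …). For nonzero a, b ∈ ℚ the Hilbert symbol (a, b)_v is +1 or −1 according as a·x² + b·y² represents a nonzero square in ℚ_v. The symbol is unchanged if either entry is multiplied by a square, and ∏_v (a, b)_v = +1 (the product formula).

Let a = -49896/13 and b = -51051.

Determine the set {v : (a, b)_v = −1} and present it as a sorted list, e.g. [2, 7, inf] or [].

(a, b) ≡ (-2002, -51051) mod (ℚ^×)²; places V = {2, 3, 7, 11, 13, 17, ∞}.
(a,b)_13: α=-1, u≡11; β=1, v≡12 (mod 13); (11|13)=-1, (12|13)=+1; sign (−1)^0·-1^1·+1^-1 = -1.
(a,b)_3: α=4, u≡2; β=1, v≡2 (mod 3); (2|3)=-1, (2|3)=-1; sign (−1)^0·-1^1·-1^4 = -1.
(a,b)_2: α=3, β=0; u≡7, v≡5 (mod 8); ε(u)ε(v)=1·0, αω(v)=3·1, βω(u)=0·0; sum ≡ 1  ⇒  -1.
(a,b)_11: α=1, u≡9; β=1, v≡1 (mod 11); (9|11)=+1, (1|11)=+1; sign (−1)^1·+1^1·+1^1 = -1.
(a,b)_∞: sgn(-2002)=−, sgn(-51051)=−, so -1.
(a,b)_17: α=0, u≡13; β=1, v≡6 (mod 17); (13|17)=+1, (6|17)=-1; sign (−1)^0·+1^1·-1^0 = +1.
(a,b)_7: α=1, u≡2; β=1, v≡1 (mod 7); (2|7)=+1, (1|7)=+1; sign (−1)^1·+1^1·+1^1 = -1.
|Ram(-2002, -51051)| = 6, even; anisotropic at {2, 3, 7, 11, 13, ∞}.

[2, 3, 7, 11, 13, inf]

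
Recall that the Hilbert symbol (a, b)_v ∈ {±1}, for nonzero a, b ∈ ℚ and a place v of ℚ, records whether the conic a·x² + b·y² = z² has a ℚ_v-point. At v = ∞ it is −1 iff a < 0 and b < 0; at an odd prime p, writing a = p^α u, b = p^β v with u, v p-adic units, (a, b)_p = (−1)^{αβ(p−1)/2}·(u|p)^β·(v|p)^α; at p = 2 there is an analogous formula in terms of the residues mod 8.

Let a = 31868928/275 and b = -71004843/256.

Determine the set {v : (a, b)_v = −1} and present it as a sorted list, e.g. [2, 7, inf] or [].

[2, 7]

Mod squares: a ≡ 38038, b ≡ -5187. Check v ∈ {∞, 2, 3, 5, 7, 11, 13, 19}.
v=3: a=3^2·(≡1), b=3^5·(≡2) mod 3; (1|3)=+1, (2|3)=-1; (−1)^{2·5·1}·(+1)^5·(-1)^2 = +1.
v=5: a=5^-2·(≡3), b=5^0·(≡2) mod 5; (3|5)=-1, (2|5)=-1; (−1)^{-2·0·2}·(-1)^0·(-1)^-2 = +1.
v=19: a=19^1·(≡16), b=19^1·(≡12) mod 19; (16|19)=+1, (12|19)=-1; (−1)^{1·1·9}·(+1)^1·(-1)^1 = +1.
v=2: v_2(a)=11, v_2(b)=-8; units ≡ 3, 5 (mod 8); ε·ε+αω+βω = 1·0+11·1+-8·1 ≡ 1  ⇒  (a,b)_2 = -1.
v=11: a=11^-1·(≡1), b=11^0·(≡1) mod 11; (1|11)=+1, (1|11)=+1; (−1)^{-1·0·5}·(+1)^0·(+1)^-1 = +1.
v=13: a=13^1·(≡10), b=13^3·(≡10) mod 13; (10|13)=+1, (10|13)=+1; (−1)^{1·3·6}·(+1)^3·(+1)^1 = +1.
v=∞: 38038 > 0 and -5187 < 0  ⇒  (a,b)_∞ = +1.
v=7: a=7^1·(≡1), b=7^1·(≡1) mod 7; (1|7)=+1, (1|7)=+1; (−1)^{1·1·3}·(+1)^1·(+1)^1 = -1.
Ram(38038, -5187) = {2, 7}; no ℚ_2-point on the conic.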